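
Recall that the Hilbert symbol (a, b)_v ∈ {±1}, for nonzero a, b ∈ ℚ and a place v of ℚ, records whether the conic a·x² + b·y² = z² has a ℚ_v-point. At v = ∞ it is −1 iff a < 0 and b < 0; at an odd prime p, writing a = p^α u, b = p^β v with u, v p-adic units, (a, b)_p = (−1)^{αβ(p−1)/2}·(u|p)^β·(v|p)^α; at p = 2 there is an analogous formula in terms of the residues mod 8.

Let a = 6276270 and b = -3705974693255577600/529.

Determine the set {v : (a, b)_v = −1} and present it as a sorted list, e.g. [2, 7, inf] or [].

(a, b) ≡ (51870, -1254) mod (ℚ^×)²; places V = {2, 3, 5, 7, 11, 13, 19, 23, ∞}.
(a,b)_2: α=1, β=17; u≡7, v≡5 (mod 8); ε(u)ε(v)=1·0, αω(v)=1·1, βω(u)=17·0; sum ≡ 1  ⇒  -1.
(a,b)_∞: sgn(51870)=+, sgn(-1254)=−, so +1.
(a,b)_7: α=1, u≡1; β=0, v≡6 (mod 7); (1|7)=+1, (6|7)=-1; sign (−1)^0·+1^0·-1^1 = -1.
(a,b)_11: α=2, u≡5; β=5, v≡2 (mod 11); (5|11)=+1, (2|11)=-1; sign (−1)^0·+1^5·-1^2 = +1.
(a,b)_13: α=1, u≡9; β=2, v≡6 (mod 13); (9|13)=+1, (6|13)=-1; sign (−1)^0·+1^2·-1^1 = -1.
(a,b)_3: α=1, u≡1; β=7, v≡2 (mod 3); (1|3)=+1, (2|3)=-1; sign (−1)^1·+1^7·-1^1 = +1.
(a,b)_23: α=0, u≡7; β=-2, v≡20 (mod 23); (7|23)=-1, (20|23)=-1; sign (−1)^0·-1^-2·-1^0 = +1.
(a,b)_5: α=1, u≡4; β=2, v≡4 (mod 5); (4|5)=+1, (4|5)=+1; sign (−1)^0·+1^2·+1^1 = +1.
(a,b)_19: α=1, u≡15; β=1, v≡10 (mod 19); (15|19)=-1, (10|19)=-1; sign (−1)^1·-1^1·-1^1 = -1.
(51870, -1254 / ℚ) ramifies at {2, 7, 13, 19}: a division algebra.

[2, 7, 13, 19]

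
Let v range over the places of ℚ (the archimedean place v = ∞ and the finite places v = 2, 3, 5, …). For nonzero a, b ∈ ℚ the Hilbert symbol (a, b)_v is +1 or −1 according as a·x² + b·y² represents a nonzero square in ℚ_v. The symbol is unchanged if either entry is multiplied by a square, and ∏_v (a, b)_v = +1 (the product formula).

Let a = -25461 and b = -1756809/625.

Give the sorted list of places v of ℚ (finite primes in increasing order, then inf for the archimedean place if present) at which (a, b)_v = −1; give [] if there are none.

[2, 23, 41, inf]

Mod squares: a ≡ -2829, b ≡ -41. Check v ∈ {∞, 2, 3, 5, 23, 41}.
v=5: a=5^0·(≡4), b=5^-4·(≡1) mod 5; (4|5)=+1, (1|5)=+1; (−1)^{0·-4·2}·(+1)^-4·(+1)^0 = +1.
v=23: a=23^1·(≡20), b=23^2·(≡15) mod 23; (20|23)=-1, (15|23)=-1; (−1)^{1·2·11}·(-1)^2·(-1)^1 = -1.
v=3: a=3^3·(≡2), b=3^4·(≡1) mod 3; (2|3)=-1, (1|3)=+1; (−1)^{3·4·1}·(-1)^4·(+1)^3 = +1.
v=2: v_2(a)=0, v_2(b)=0; units ≡ 3, 7 (mod 8); ε·ε+αω+βω = 1·1+0·0+0·1 ≡ 1  ⇒  (a,b)_2 = -1.
v=∞: -2829 < 0 and -41 < 0  ⇒  (a,b)_∞ = -1.
v=41: a=41^1·(≡35), b=41^1·(≡16) mod 41; (35|41)=-1, (16|41)=+1; (−1)^{1·1·20}·(-1)^1·(+1)^1 = -1.
Ram(-2829, -41) = {2, 23, 41, ∞}; no ℚ_2-point on the conic.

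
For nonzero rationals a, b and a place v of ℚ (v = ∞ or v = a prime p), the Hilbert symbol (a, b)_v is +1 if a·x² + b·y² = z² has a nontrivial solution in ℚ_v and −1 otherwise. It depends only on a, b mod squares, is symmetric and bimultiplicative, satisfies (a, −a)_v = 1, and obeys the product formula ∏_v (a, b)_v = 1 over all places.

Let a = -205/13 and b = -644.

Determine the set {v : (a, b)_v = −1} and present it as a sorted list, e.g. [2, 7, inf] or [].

[2, 13, 41, inf]

(a, b) ≡ (-2665, -161) mod (ℚ^×)²; places V = {2, 5, 7, 13, 23, 41, ∞}.
(a,b)_41: α=1, u≡28; β=0, v≡12 (mod 41); (28|41)=-1, (12|41)=-1; sign (−1)^0·-1^0·-1^1 = -1.
(a,b)_2: α=0, β=2; u≡7, v≡7 (mod 8); ε(u)ε(v)=1·1, αω(v)=0·0, βω(u)=2·0; sum ≡ 1  ⇒  -1.
(a,b)_23: α=0, u≡9; β=1, v≡18 (mod 23); (9|23)=+1, (18|23)=+1; sign (−1)^0·+1^1·+1^0 = +1.
(a,b)_7: α=0, u≡2; β=1, v≡6 (mod 7); (2|7)=+1, (6|7)=-1; sign (−1)^0·+1^1·-1^0 = +1.
(a,b)_13: α=-1, u≡3; β=0, v≡6 (mod 13); (3|13)=+1, (6|13)=-1; sign (−1)^0·+1^0·-1^-1 = -1.
(a,b)_5: α=1, u≡3; β=0, v≡1 (mod 5); (3|5)=-1, (1|5)=+1; sign (−1)^0·-1^0·+1^1 = +1.
(a,b)_∞: sgn(-2665)=−, sgn(-161)=−, so -1.
|Ram(-2665, -161)| = 4, even; anisotropic at {2, 13, 41, ∞}.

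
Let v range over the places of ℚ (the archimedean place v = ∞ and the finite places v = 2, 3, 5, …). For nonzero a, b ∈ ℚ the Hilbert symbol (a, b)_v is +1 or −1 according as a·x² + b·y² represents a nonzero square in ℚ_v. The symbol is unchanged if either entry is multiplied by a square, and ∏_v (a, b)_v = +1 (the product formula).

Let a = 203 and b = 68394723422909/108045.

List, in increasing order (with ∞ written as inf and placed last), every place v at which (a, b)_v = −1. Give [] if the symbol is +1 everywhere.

[5, 7, 23, 31]

(a, b) ≡ (203, 1757545) mod (ℚ^×)²; places V = {2, 3, 5, 7, 13, 17, 23, 29, 31, 37, ∞}.
(a,b)_∞: sgn(203)=+, sgn(1757545)=+, so +1.
(a,b)_5: α=0, u≡3; β=-1, v≡1 (mod 5); (3|5)=-1, (1|5)=+1; sign (−1)^0·-1^-1·+1^0 = -1.
(a,b)_29: α=1, u≡7; β=3, v≡16 (mod 29); (7|29)=+1, (16|29)=+1; sign (−1)^0·+1^3·+1^1 = +1.
(a,b)_31: α=0, u≡17; β=1, v≡21 (mod 31); (17|31)=-1, (21|31)=-1; sign (−1)^0·-1^1·-1^0 = -1.
(a,b)_7: α=1, u≡1; β=-4, v≡3 (mod 7); (1|7)=+1, (3|7)=-1; sign (−1)^0·+1^-4·-1^1 = -1.
(a,b)_17: α=0, u≡16; β=1, v≡15 (mod 17); (16|17)=+1, (15|17)=+1; sign (−1)^0·+1^1·+1^0 = +1.
(a,b)_37: α=0, u≡18; β=2, v≡29 (mod 37); (18|37)=-1, (29|37)=-1; sign (−1)^0·-1^2·-1^0 = +1.
(a,b)_2: α=0, β=0; u≡3, v≡1 (mod 8); ε(u)ε(v)=1·0, αω(v)=0·0, βω(u)=0·1; sum ≡ 0  ⇒  +1.
(a,b)_3: α=0, u≡2; β=-2, v≡1 (mod 3); (2|3)=-1, (1|3)=+1; sign (−1)^0·-1^-2·+1^0 = +1.
(a,b)_13: α=0, u≡8; β=2, v≡10 (mod 13); (8|13)=-1, (10|13)=+1; sign (−1)^0·-1^2·+1^0 = +1.
(a,b)_23: α=0, u≡19; β=1, v≡8 (mod 23); (19|23)=-1, (8|23)=+1; sign (−1)^0·-1^1·+1^0 = -1.
Ram(203, 1757545) = {5, 7, 23, 31}; no ℚ_5-point on the conic.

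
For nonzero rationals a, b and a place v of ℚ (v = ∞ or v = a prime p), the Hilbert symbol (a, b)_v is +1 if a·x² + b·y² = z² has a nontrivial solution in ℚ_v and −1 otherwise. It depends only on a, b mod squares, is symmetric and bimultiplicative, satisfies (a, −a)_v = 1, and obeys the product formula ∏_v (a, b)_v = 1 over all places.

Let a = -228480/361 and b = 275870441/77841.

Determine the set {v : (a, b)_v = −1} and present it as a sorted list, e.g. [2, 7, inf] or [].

Mod squares: a ≡ -3570, b ≡ 161. Check v ∈ {∞, 2, 3, 5, 7, 11, 17, 19, 23, 31}.
v=17: a=17^1·(≡6), b=17^2·(≡16) mod 17; (6|17)=-1, (16|17)=+1; (−1)^{1·2·8}·(-1)^2·(+1)^1 = +1.
v=7: a=7^1·(≡2), b=7^3·(≡1) mod 7; (2|7)=+1, (1|7)=+1; (−1)^{1·3·3}·(+1)^3·(+1)^1 = -1.
v=31: a=31^0·(≡15), b=31^-2·(≡22) mod 31; (15|31)=-1, (22|31)=-1; (−1)^{0·-2·15}·(-1)^-2·(-1)^0 = +1.
v=19: a=19^-2·(≡14), b=19^0·(≡1) mod 19; (14|19)=-1, (1|19)=+1; (−1)^{-2·0·9}·(-1)^0·(+1)^-2 = +1.
v=23: a=23^0·(≡3), b=23^1·(≡21) mod 23; (3|23)=+1, (21|23)=-1; (−1)^{0·1·11}·(+1)^1·(-1)^0 = +1.
v=5: a=5^1·(≡4), b=5^0·(≡1) mod 5; (4|5)=+1, (1|5)=+1; (−1)^{1·0·2}·(+1)^0·(+1)^1 = +1.
v=11: a=11^0·(≡5), b=11^2·(≡10) mod 11; (5|11)=+1, (10|11)=-1; (−1)^{0·2·5}·(+1)^2·(-1)^0 = +1.
v=∞: -3570 < 0 and 161 > 0  ⇒  (a,b)_∞ = +1.
v=2: v_2(a)=7, v_2(b)=0; units ≡ 7, 1 (mod 8); ε·ε+αω+βω = 1·0+7·0+0·0 ≡ 0  ⇒  (a,b)_2 = +1.
v=3: a=3^1·(≡1), b=3^-4·(≡2) mod 3; (1|3)=+1, (2|3)=-1; (−1)^{1·-4·1}·(+1)^-4·(-1)^1 = -1.
(-3570, 161 / ℚ) ramifies at {3, 7}: a division algebra.

[3, 7]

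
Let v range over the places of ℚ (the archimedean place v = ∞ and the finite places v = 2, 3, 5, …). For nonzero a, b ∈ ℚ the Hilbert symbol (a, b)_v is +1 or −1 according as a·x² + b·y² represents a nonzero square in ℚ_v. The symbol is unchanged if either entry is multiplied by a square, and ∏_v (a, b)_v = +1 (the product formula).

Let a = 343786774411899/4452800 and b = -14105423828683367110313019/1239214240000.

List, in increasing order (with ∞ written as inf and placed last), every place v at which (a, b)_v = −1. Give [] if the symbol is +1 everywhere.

(a, b) ≡ (15286973, -19) mod (ℚ^×)²; places V = {2, 3, 5, 7, 11, 13, 19, 23, 29, 41, 43, ∞}.
(a,b)_11: α=-2, u≡1; β=-4, v≡9 (mod 11); (1|11)=+1, (9|11)=+1; sign (−1)^0·+1^-4·+1^-2 = +1.
(a,b)_3: α=4, u≡2; β=6, v≡2 (mod 3); (2|3)=-1, (2|3)=-1; sign (−1)^0·-1^6·-1^4 = +1.
(a,b)_13: α=1, u≡6; β=2, v≡5 (mod 13); (6|13)=-1, (5|13)=-1; sign (−1)^0·-1^2·-1^1 = -1.
(a,b)_29: α=1, u≡22; β=2, v≡15 (mod 29); (22|29)=+1, (15|29)=-1; sign (−1)^0·+1^2·-1^1 = -1.
(a,b)_23: α=-1, u≡10; β=-2, v≡8 (mod 23); (10|23)=-1, (8|23)=+1; sign (−1)^0·-1^-2·+1^-1 = +1.
(a,b)_∞: sgn(15286973)=+, sgn(-19)=−, so +1.
(a,b)_19: α=4, u≡12; β=7, v≡13 (mod 19); (12|19)=-1, (13|19)=-1; sign (−1)^0·-1^7·-1^4 = -1.
(a,b)_41: α=1, u≡23; β=2, v≡7 (mod 41); (23|41)=+1, (7|41)=-1; sign (−1)^0·+1^2·-1^1 = -1.
(a,b)_7: α=2, u≡4; β=2, v≡1 (mod 7); (4|7)=+1, (1|7)=+1; sign (−1)^0·+1^2·+1^2 = +1.
(a,b)_5: α=-2, u≡2; β=-4, v≡4 (mod 5); (2|5)=-1, (4|5)=+1; sign (−1)^0·-1^-4·+1^-2 = +1.
(a,b)_43: α=1, u≡5; β=2, v≡38 (mod 43); (5|43)=-1, (38|43)=+1; sign (−1)^0·-1^2·+1^1 = +1.
(a,b)_2: α=-6, β=-8; u≡5, v≡5 (mod 8); ε(u)ε(v)=0·0, αω(v)=-6·1, βω(u)=-8·1; sum ≡ 0  ⇒  +1.
|Ram(15286973, -19)| = 4, even; anisotropic at {13, 19, 29, 41}.

[13, 19, 29, 41]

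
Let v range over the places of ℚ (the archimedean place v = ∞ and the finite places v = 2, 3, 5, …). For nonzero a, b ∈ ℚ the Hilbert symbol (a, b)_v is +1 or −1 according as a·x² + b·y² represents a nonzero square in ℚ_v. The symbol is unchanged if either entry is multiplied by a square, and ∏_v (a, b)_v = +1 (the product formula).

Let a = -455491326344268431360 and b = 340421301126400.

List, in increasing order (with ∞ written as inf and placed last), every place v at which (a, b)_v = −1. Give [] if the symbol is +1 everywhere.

[11, 17, 19, 43]

Mod squares: a ≡ -307849685, b ≡ 589. Check v ∈ {∞, 2, 5, 11, 13, 17, 19, 31, 43}.
v=19: a=19^1·(≡12), b=19^1·(≡18) mod 19; (12|19)=-1, (18|19)=-1; (−1)^{1·1·9}·(-1)^1·(-1)^1 = -1.
v=17: a=17^3·(≡3), b=17^2·(≡12) mod 17; (3|17)=-1, (12|17)=-1; (−1)^{3·2·8}·(-1)^2·(-1)^3 = -1.
v=11: a=11^1·(≡7), b=11^0·(≡10) mod 11; (7|11)=-1, (10|11)=-1; (−1)^{1·0·5}·(-1)^0·(-1)^1 = -1.
v=5: a=5^1·(≡3), b=5^2·(≡1) mod 5; (3|5)=-1, (1|5)=+1; (−1)^{1·2·2}·(-1)^2·(+1)^1 = +1.
v=13: a=13^3·(≡4), b=13^2·(≡1) mod 13; (4|13)=+1, (1|13)=+1; (−1)^{3·2·6}·(+1)^2·(+1)^3 = +1.
v=43: a=43^3·(≡27), b=43^2·(≡8) mod 43; (27|43)=-1, (8|43)=-1; (−1)^{3·2·21}·(-1)^2·(-1)^3 = -1.
v=31: a=31^1·(≡21), b=31^1·(≡25) mod 31; (21|31)=-1, (25|31)=+1; (−1)^{1·1·15}·(-1)^1·(+1)^1 = +1.
v=2: v_2(a)=14, v_2(b)=8; units ≡ 3, 5 (mod 8); ε·ε+αω+βω = 1·0+14·1+8·1 ≡ 0  ⇒  (a,b)_2 = +1.
v=∞: -307849685 < 0 and 589 > 0  ⇒  (a,b)_∞ = +1.
Ram(-307849685, 589) = {11, 17, 19, 43}; no ℚ_11-point on the conic.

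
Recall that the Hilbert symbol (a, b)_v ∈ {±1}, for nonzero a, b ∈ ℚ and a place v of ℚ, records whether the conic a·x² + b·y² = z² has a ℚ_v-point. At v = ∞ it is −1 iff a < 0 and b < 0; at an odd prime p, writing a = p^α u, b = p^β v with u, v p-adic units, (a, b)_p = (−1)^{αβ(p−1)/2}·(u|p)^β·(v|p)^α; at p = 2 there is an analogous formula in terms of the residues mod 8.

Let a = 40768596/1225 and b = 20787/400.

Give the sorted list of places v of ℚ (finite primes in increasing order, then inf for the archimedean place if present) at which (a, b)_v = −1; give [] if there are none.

(a, b) ≡ (13981, 123) mod (ℚ^×)²; places V = {2, 3, 5, 7, 11, 13, 31, 41, ∞}.
(a,b)_3: α=6, u≡1; β=1, v≡2 (mod 3); (1|3)=+1, (2|3)=-1; sign (−1)^0·+1^1·-1^6 = +1.
(a,b)_2: α=2, β=-4; u≡5, v≡3 (mod 8); ε(u)ε(v)=0·1, αω(v)=2·1, βω(u)=-4·1; sum ≡ 0  ⇒  +1.
(a,b)_13: α=0, u≡8; β=2, v≡11 (mod 13); (8|13)=-1, (11|13)=-1; sign (−1)^0·-1^2·-1^0 = +1.
(a,b)_∞: sgn(13981)=+, sgn(123)=+, so +1.
(a,b)_5: α=-2, u≡4; β=-2, v≡2 (mod 5); (4|5)=+1, (2|5)=-1; sign (−1)^0·+1^-2·-1^-2 = +1.
(a,b)_11: α=1, u≡7; β=0, v≡2 (mod 11); (7|11)=-1, (2|11)=-1; sign (−1)^0·-1^0·-1^1 = -1.
(a,b)_31: α=1, u≡6; β=0, v≡15 (mod 31); (6|31)=-1, (15|31)=-1; sign (−1)^0·-1^0·-1^1 = -1.
(a,b)_41: α=1, u≡28; β=1, v≡19 (mod 41); (28|41)=-1, (19|41)=-1; sign (−1)^0·-1^1·-1^1 = +1.
(a,b)_7: α=-2, u≡2; β=0, v≡4 (mod 7); (2|7)=+1, (4|7)=+1; sign (−1)^0·+1^0·+1^-2 = +1.
Ram(13981, 123) = {11, 31}; no ℚ_11-point on the conic.

[11, 31]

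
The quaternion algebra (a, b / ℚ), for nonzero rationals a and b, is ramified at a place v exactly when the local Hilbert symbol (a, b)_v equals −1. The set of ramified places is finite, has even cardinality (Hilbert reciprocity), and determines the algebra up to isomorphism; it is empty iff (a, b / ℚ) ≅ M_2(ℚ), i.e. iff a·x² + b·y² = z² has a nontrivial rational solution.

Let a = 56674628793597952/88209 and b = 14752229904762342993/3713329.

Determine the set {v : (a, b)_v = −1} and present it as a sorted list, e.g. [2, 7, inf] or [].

Mod squares: a ≡ 37, b ≡ 1316497. Check v ∈ {∞, 2, 3, 7, 11, 13, 17, 23, 37, 41, 47}.
v=2: v_2(a)=16, v_2(b)=0; units ≡ 5, 1 (mod 8); ε·ε+αω+βω = 0·0+16·0+0·1 ≡ 0  ⇒  (a,b)_2 = +1.
v=13: a=13^0·(≡5), b=13^3·(≡3) mod 13; (5|13)=-1, (3|13)=+1; (−1)^{0·3·6}·(-1)^3·(+1)^0 = -1.
v=37: a=37^1·(≡7), b=37^1·(≡17) mod 37; (7|37)=+1, (17|37)=-1; (−1)^{1·1·18}·(+1)^1·(-1)^1 = -1.
v=∞: 37 > 0 and 1316497 > 0  ⇒  (a,b)_∞ = +1.
v=41: a=41^0·(≡31), b=41^-2·(≡19) mod 41; (31|41)=+1, (19|41)=-1; (−1)^{0·-2·20}·(+1)^-2·(-1)^0 = +1.
v=17: a=17^4·(≡14), b=17^5·(≡6) mod 17; (14|17)=-1, (6|17)=-1; (−1)^{4·5·8}·(-1)^5·(-1)^4 = -1.
v=11: a=11^-2·(≡9), b=11^2·(≡6) mod 11; (9|11)=+1, (6|11)=-1; (−1)^{-2·2·5}·(+1)^2·(-1)^-2 = +1.
v=3: a=3^-6·(≡1), b=3^8·(≡1) mod 3; (1|3)=+1, (1|3)=+1; (−1)^{-6·8·1}·(+1)^8·(+1)^-6 = +1.
v=47: a=47^0·(≡14), b=47^-2·(≡27) mod 47; (14|47)=+1, (27|47)=+1; (−1)^{0·-2·23}·(+1)^-2·(+1)^0 = +1.
v=23: a=23^4·(≡22), b=23^1·(≡7) mod 23; (22|23)=-1, (7|23)=-1; (−1)^{4·1·11}·(-1)^1·(-1)^4 = -1.
v=7: a=7^0·(≡2), b=7^1·(≡1) mod 7; (2|7)=+1, (1|7)=+1; (−1)^{0·1·3}·(+1)^1·(+1)^0 = +1.
(37, 1316497 / ℚ) ramifies at {13, 17, 23, 37}: a division algebra.

[13, 17, 23, 37]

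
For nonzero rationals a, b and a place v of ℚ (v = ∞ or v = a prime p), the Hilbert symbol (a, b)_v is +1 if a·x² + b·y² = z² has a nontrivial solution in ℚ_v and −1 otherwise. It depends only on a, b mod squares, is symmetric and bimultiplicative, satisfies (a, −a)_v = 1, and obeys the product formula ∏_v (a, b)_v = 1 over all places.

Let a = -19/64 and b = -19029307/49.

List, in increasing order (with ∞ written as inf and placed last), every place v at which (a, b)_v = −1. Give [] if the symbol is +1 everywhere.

(a, b) ≡ (-19, -187) mod (ℚ^×)²; places V = {2, 7, 11, 17, 19, 29, ∞}.
(a,b)_7: α=0, u≡2; β=-2, v≡4 (mod 7); (2|7)=+1, (4|7)=+1; sign (−1)^0·+1^-2·+1^0 = +1.
(a,b)_29: α=0, u≡21; β=2, v≡4 (mod 29); (21|29)=-1, (4|29)=+1; sign (−1)^0·-1^2·+1^0 = +1.
(a,b)_19: α=1, u≡8; β=0, v≡13 (mod 19); (8|19)=-1, (13|19)=-1; sign (−1)^0·-1^0·-1^1 = -1.
(a,b)_11: α=0, u≡4; β=3, v≡5 (mod 11); (4|11)=+1, (5|11)=+1; sign (−1)^0·+1^3·+1^0 = +1.
(a,b)_17: α=0, u≡9; β=1, v≡3 (mod 17); (9|17)=+1, (3|17)=-1; sign (−1)^0·+1^1·-1^0 = +1.
(a,b)_2: α=-6, β=0; u≡5, v≡5 (mod 8); ε(u)ε(v)=0·0, αω(v)=-6·1, βω(u)=0·1; sum ≡ 0  ⇒  +1.
(a,b)_∞: sgn(-19)=−, sgn(-187)=−, so -1.
(-19, -187 / ℚ) ramifies at {19, ∞}: a division algebra.

[19, inf]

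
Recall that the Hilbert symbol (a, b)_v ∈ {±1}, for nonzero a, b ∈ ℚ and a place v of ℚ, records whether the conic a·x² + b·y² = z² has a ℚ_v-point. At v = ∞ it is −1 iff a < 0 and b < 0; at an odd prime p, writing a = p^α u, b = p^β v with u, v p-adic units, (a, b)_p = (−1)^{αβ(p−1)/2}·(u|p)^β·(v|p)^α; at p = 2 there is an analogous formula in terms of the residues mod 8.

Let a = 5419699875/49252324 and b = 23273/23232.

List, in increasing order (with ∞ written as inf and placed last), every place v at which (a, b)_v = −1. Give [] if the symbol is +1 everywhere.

Mod squares: a ≡ 1955, b ≡ 51. Check v ∈ {∞, 2, 3, 5, 11, 17, 23, 29, 37}.
v=23: a=23^1·(≡6), b=23^0·(≡10) mod 23; (6|23)=+1, (10|23)=-1; (−1)^{1·0·11}·(+1)^0·(-1)^1 = -1.
v=17: a=17^1·(≡9), b=17^1·(≡6) mod 17; (9|17)=+1, (6|17)=-1; (−1)^{1·1·8}·(+1)^1·(-1)^1 = -1.
v=2: v_2(a)=-2, v_2(b)=-6; units ≡ 3, 3 (mod 8); ε·ε+αω+βω = 1·1+-2·1+-6·1 ≡ 1  ⇒  (a,b)_2 = -1.
v=∞: 1955 > 0 and 51 > 0  ⇒  (a,b)_∞ = +1.
v=29: a=29^-2·(≡8), b=29^0·(≡5) mod 29; (8|29)=-1, (5|29)=+1; (−1)^{-2·0·14}·(-1)^0·(+1)^-2 = +1.
v=3: a=3^4·(≡2), b=3^-1·(≡2) mod 3; (2|3)=-1, (2|3)=-1; (−1)^{4·-1·1}·(-1)^-1·(-1)^4 = -1.
v=5: a=5^3·(≡1), b=5^0·(≡4) mod 5; (1|5)=+1, (4|5)=+1; (−1)^{3·0·2}·(+1)^0·(+1)^3 = +1.
v=11: a=11^-4·(≡2), b=11^-2·(≡6) mod 11; (2|11)=-1, (6|11)=-1; (−1)^{-4·-2·5}·(-1)^-2·(-1)^-4 = +1.
v=37: a=37^2·(≡22), b=37^2·(≡5) mod 37; (22|37)=-1, (5|37)=-1; (−1)^{2·2·18}·(-1)^2·(-1)^2 = +1.
(1955, 51 / ℚ) ramifies at {2, 3, 17, 23}: a division algebra.

[2, 3, 17, 23]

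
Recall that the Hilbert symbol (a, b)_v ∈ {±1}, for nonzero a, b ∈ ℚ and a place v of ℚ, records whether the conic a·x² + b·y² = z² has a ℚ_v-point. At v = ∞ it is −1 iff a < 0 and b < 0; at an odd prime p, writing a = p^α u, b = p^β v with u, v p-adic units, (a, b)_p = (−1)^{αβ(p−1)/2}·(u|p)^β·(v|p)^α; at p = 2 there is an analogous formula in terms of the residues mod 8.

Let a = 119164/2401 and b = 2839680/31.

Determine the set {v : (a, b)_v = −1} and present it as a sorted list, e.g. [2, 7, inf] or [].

(a, b) ≡ (31, 152830) mod (ℚ^×)²; places V = {2, 3, 5, 7, 17, 29, 31, ∞}.
(a,b)_∞: sgn(31)=+, sgn(152830)=+, so +1.
(a,b)_31: α=3, u≡18; β=-1, v≡18 (mod 31); (18|31)=+1, (18|31)=+1; sign (−1)^1·+1^-1·+1^3 = -1.
(a,b)_5: α=0, u≡4; β=1, v≡1 (mod 5); (4|5)=+1, (1|5)=+1; sign (−1)^0·+1^1·+1^0 = +1.
(a,b)_7: α=-4, u≡3; β=0, v≡6 (mod 7); (3|7)=-1, (6|7)=-1; sign (−1)^0·-1^0·-1^-4 = +1.
(a,b)_29: α=0, u≡14; β=1, v≡8 (mod 29); (14|29)=-1, (8|29)=-1; sign (−1)^0·-1^1·-1^0 = -1.
(a,b)_17: α=0, u≡7; β=1, v≡12 (mod 17); (7|17)=-1, (12|17)=-1; sign (−1)^0·-1^1·-1^0 = -1.
(a,b)_2: α=2, β=7; u≡7, v≡7 (mod 8); ε(u)ε(v)=1·1, αω(v)=2·0, βω(u)=7·0; sum ≡ 1  ⇒  -1.
(a,b)_3: α=0, u≡1; β=2, v≡1 (mod 3); (1|3)=+1, (1|3)=+1; sign (−1)^0·+1^2·+1^0 = +1.
(31, 152830 / ℚ) ramifies at {2, 17, 29, 31}: a division algebra.

[2, 17, 29, 31]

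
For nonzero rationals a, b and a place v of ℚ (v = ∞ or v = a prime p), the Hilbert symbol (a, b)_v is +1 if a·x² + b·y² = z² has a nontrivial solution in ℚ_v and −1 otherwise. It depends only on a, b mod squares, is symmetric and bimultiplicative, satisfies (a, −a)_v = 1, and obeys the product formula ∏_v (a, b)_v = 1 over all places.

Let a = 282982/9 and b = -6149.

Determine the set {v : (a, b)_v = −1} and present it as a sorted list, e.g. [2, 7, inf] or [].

[11, 13, 17, 43]

Mod squares: a ≡ 282982, b ≡ -6149. Check v ∈ {∞, 2, 3, 7, 11, 13, 17, 29, 41, 43}.
v=43: a=43^0·(≡19), b=43^1·(≡29) mod 43; (19|43)=-1, (29|43)=-1; (−1)^{0·1·21}·(-1)^1·(-1)^0 = -1.
v=13: a=13^0·(≡7), b=13^1·(≡8) mod 13; (7|13)=-1, (8|13)=-1; (−1)^{0·1·6}·(-1)^1·(-1)^0 = -1.
v=2: v_2(a)=1, v_2(b)=0; units ≡ 3, 3 (mod 8); ε·ε+αω+βω = 1·1+1·1+0·1 ≡ 0  ⇒  (a,b)_2 = +1.
v=∞: 282982 > 0 and -6149 < 0  ⇒  (a,b)_∞ = +1.
v=7: a=7^1·(≡4), b=7^0·(≡4) mod 7; (4|7)=+1, (4|7)=+1; (−1)^{1·0·3}·(+1)^0·(+1)^1 = +1.
v=11: a=11^0·(≡2), b=11^1·(≡2) mod 11; (2|11)=-1, (2|11)=-1; (−1)^{0·1·5}·(-1)^1·(-1)^0 = -1.
v=41: a=41^1·(≡38), b=41^0·(≡1) mod 41; (38|41)=-1, (1|41)=+1; (−1)^{1·0·20}·(-1)^0·(+1)^1 = +1.
v=17: a=17^1·(≡6), b=17^0·(≡5) mod 17; (6|17)=-1, (5|17)=-1; (−1)^{1·0·8}·(-1)^0·(-1)^1 = -1.
v=3: a=3^-2·(≡1), b=3^0·(≡1) mod 3; (1|3)=+1, (1|3)=+1; (−1)^{-2·0·1}·(+1)^0·(+1)^-2 = +1.
v=29: a=29^1·(≡8), b=29^0·(≡28) mod 29; (8|29)=-1, (28|29)=+1; (−1)^{1·0·14}·(-1)^0·(+1)^1 = +1.
Ram(282982, -6149) = {11, 13, 17, 43}; no ℚ_11-point on the conic.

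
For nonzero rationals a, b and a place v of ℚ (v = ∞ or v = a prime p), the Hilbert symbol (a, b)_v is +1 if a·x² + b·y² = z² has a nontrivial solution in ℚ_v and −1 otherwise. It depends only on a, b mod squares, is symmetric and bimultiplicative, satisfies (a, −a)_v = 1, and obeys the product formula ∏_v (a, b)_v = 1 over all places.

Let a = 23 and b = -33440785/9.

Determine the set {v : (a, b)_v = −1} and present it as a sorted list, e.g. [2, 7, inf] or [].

[2, 5, 17, 23, 31, 37]

Mod squares: a ≡ 23, b ≡ -682465. Check v ∈ {∞, 2, 3, 5, 7, 17, 23, 31, 37}.
v=37: a=37^0·(≡23), b=37^1·(≡24) mod 37; (23|37)=-1, (24|37)=-1; (−1)^{0·1·18}·(-1)^1·(-1)^0 = -1.
v=2: v_2(a)=0, v_2(b)=0; units ≡ 7, 7 (mod 8); ε·ε+αω+βω = 1·1+0·0+0·0 ≡ 1  ⇒  (a,b)_2 = -1.
v=5: a=5^0·(≡3), b=5^1·(≡2) mod 5; (3|5)=-1, (2|5)=-1; (−1)^{0·1·2}·(-1)^1·(-1)^0 = -1.
v=7: a=7^0·(≡2), b=7^3·(≡4) mod 7; (2|7)=+1, (4|7)=+1; (−1)^{0·3·3}·(+1)^3·(+1)^0 = +1.
v=3: a=3^0·(≡2), b=3^-2·(≡2) mod 3; (2|3)=-1, (2|3)=-1; (−1)^{0·-2·1}·(-1)^-2·(-1)^0 = +1.
v=17: a=17^0·(≡6), b=17^1·(≡15) mod 17; (6|17)=-1, (15|17)=+1; (−1)^{0·1·8}·(-1)^1·(+1)^0 = -1.
v=∞: 23 > 0 and -682465 < 0  ⇒  (a,b)_∞ = +1.
v=31: a=31^0·(≡23), b=31^1·(≡21) mod 31; (23|31)=-1, (21|31)=-1; (−1)^{0·1·15}·(-1)^1·(-1)^0 = -1.
v=23: a=23^1·(≡1), b=23^0·(≡20) mod 23; (1|23)=+1, (20|23)=-1; (−1)^{1·0·11}·(+1)^0·(-1)^1 = -1.
Ram(23, -682465) = {2, 5, 17, 23, 31, 37}; no ℚ_2-point on the conic.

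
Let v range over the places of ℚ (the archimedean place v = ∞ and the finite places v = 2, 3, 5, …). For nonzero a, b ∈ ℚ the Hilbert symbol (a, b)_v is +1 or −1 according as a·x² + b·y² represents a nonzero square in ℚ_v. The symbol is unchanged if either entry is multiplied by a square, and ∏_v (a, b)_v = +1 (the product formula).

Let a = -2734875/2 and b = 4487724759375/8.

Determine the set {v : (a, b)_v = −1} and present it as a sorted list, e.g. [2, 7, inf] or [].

[2, 3, 5, 11]

(a, b) ≡ (-24310, 30) mod (ℚ^×)²; places V = {2, 3, 5, 11, 13, 17, ∞}.
(a,b)_∞: sgn(-24310)=−, sgn(30)=+, so +1.
(a,b)_11: α=1, u≡4; β=2, v≡7 (mod 11); (4|11)=+1, (7|11)=-1; sign (−1)^0·+1^2·-1^1 = -1.
(a,b)_2: α=-1, β=-3; u≡5, v≡7 (mod 8); ε(u)ε(v)=0·1, αω(v)=-1·0, βω(u)=-3·1; sum ≡ 1  ⇒  -1.
(a,b)_13: α=1, u≡2; β=2, v≡9 (mod 13); (2|13)=-1, (9|13)=+1; sign (−1)^0·-1^2·+1^1 = +1.
(a,b)_5: α=3, u≡3; β=5, v≡1 (mod 5); (3|5)=-1, (1|5)=+1; sign (−1)^0·-1^5·+1^3 = -1.
(a,b)_17: α=1, u≡15; β=2, v≡8 (mod 17); (15|17)=+1, (8|17)=+1; sign (−1)^0·+1^2·+1^1 = +1.
(a,b)_3: α=2, u≡2; β=5, v≡1 (mod 3); (2|3)=-1, (1|3)=+1; sign (−1)^0·-1^5·+1^2 = -1.
|Ram(-24310, 30)| = 4, even; anisotropic at {2, 3, 5, 11}.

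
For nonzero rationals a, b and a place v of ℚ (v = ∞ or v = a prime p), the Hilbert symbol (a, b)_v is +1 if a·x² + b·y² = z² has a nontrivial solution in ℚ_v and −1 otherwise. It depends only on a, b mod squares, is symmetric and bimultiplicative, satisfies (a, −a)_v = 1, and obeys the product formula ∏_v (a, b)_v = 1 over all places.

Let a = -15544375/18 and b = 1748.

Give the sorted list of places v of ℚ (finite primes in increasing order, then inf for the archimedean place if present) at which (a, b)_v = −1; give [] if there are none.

[2, 7, 11, 17, 19, 23]

(a, b) ≡ (-49742, 437) mod (ℚ^×)²; places V = {2, 3, 5, 7, 11, 17, 19, 23, ∞}.
(a,b)_7: α=1, u≡5; β=0, v≡5 (mod 7); (5|7)=-1, (5|7)=-1; sign (−1)^0·-1^0·-1^1 = -1.
(a,b)_5: α=4, u≡3; β=0, v≡3 (mod 5); (3|5)=-1, (3|5)=-1; sign (−1)^0·-1^0·-1^4 = +1.
(a,b)_19: α=1, u≡4; β=1, v≡16 (mod 19); (4|19)=+1, (16|19)=+1; sign (−1)^1·+1^1·+1^1 = -1.
(a,b)_23: α=0, u≡11; β=1, v≡7 (mod 23); (11|23)=-1, (7|23)=-1; sign (−1)^0·-1^1·-1^0 = -1.
(a,b)_17: α=1, u≡4; β=0, v≡14 (mod 17); (4|17)=+1, (14|17)=-1; sign (−1)^0·+1^0·-1^1 = -1.
(a,b)_2: α=-1, β=2; u≡1, v≡5 (mod 8); ε(u)ε(v)=0·0, αω(v)=-1·1, βω(u)=2·0; sum ≡ 1  ⇒  -1.
(a,b)_∞: sgn(-49742)=−, sgn(437)=+, so +1.
(a,b)_3: α=-2, u≡1; β=0, v≡2 (mod 3); (1|3)=+1, (2|3)=-1; sign (−1)^0·+1^0·-1^-2 = +1.
(a,b)_11: α=1, u≡8; β=0, v≡10 (mod 11); (8|11)=-1, (10|11)=-1; sign (−1)^0·-1^0·-1^1 = -1.
(-49742, 437 / ℚ) ramifies at {2, 7, 11, 17, 19, 23}: a division algebra.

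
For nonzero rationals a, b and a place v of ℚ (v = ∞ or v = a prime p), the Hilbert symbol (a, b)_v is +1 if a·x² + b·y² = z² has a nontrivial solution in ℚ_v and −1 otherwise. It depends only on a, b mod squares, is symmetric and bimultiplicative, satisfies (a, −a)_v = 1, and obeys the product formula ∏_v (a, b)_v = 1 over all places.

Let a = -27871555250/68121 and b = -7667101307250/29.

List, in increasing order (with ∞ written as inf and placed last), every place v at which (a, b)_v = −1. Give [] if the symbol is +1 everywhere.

[11, 17, 29, inf]

Mod squares: a ≡ -43010, b ≡ -38123690. Check v ∈ {∞, 2, 3, 5, 7, 11, 17, 19, 23, 29, 37}.
v=∞: -43010 < 0 and -38123690 < 0  ⇒  (a,b)_∞ = -1.
v=37: a=37^0·(≡9), b=37^1·(≡14) mod 37; (9|37)=+1, (14|37)=-1; (−1)^{0·1·18}·(+1)^1·(-1)^0 = +1.
v=29: a=29^-2·(≡10), b=29^-1·(≡21) mod 29; (10|29)=-1, (21|29)=-1; (−1)^{-2·-1·14}·(-1)^-1·(-1)^-2 = -1.
v=7: a=7^2·(≡6), b=7^2·(≡2) mod 7; (6|7)=-1, (2|7)=+1; (−1)^{2·2·3}·(-1)^2·(+1)^2 = +1.
v=23: a=23^3·(≡13), b=23^2·(≡9) mod 23; (13|23)=+1, (9|23)=+1; (−1)^{3·2·11}·(+1)^2·(+1)^3 = +1.
v=5: a=5^3·(≡3), b=5^3·(≡3) mod 5; (3|5)=-1, (3|5)=-1; (−1)^{3·3·2}·(-1)^3·(-1)^3 = +1.
v=3: a=3^-4·(≡1), b=3^2·(≡1) mod 3; (1|3)=+1, (1|3)=+1; (−1)^{-4·2·1}·(+1)^2·(+1)^-4 = +1.
v=17: a=17^1·(≡3), b=17^1·(≡13) mod 17; (3|17)=-1, (13|17)=+1; (−1)^{1·1·8}·(-1)^1·(+1)^1 = -1.
v=2: v_2(a)=1, v_2(b)=1; units ≡ 7, 3 (mod 8); ε·ε+αω+βω = 1·1+1·1+1·0 ≡ 0  ⇒  (a,b)_2 = +1.
v=19: a=19^0·(≡11), b=19^1·(≡7) mod 19; (11|19)=+1, (7|19)=+1; (−1)^{0·1·9}·(+1)^1·(+1)^0 = +1.
v=11: a=11^1·(≡10), b=11^1·(≡10) mod 11; (10|11)=-1, (10|11)=-1; (−1)^{1·1·5}·(-1)^1·(-1)^1 = -1.
|Ram(-43010, -38123690)| = 4, even; anisotropic at {11, 17, 29, ∞}.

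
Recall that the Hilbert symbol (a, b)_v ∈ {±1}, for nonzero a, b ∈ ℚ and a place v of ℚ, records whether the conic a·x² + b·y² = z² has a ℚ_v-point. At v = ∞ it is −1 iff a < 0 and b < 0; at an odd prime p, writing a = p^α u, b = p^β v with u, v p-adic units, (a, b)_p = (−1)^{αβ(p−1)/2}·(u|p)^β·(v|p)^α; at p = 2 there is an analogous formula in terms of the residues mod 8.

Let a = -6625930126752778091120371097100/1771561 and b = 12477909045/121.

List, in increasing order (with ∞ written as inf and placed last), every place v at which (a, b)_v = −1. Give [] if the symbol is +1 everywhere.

Mod squares: a ≡ -2680539, b ≡ 705405. Check v ∈ {∞, 2, 3, 5, 7, 11, 19, 31, 37, 41}.
v=31: a=31^3·(≡17), b=31^1·(≡4) mod 31; (17|31)=-1, (4|31)=+1; (−1)^{3·1·15}·(-1)^1·(+1)^3 = +1.
v=11: a=11^-6·(≡2), b=11^-2·(≡8) mod 11; (2|11)=-1, (8|11)=-1; (−1)^{-6·-2·5}·(-1)^-2·(-1)^-6 = +1.
v=37: a=37^3·(≡1), b=37^1·(≡3) mod 37; (1|37)=+1, (3|37)=+1; (−1)^{3·1·18}·(+1)^1·(+1)^3 = +1.
v=∞: -2680539 < 0 and 705405 > 0  ⇒  (a,b)_∞ = +1.
v=3: a=3^7·(≡1), b=3^1·(≡1) mod 3; (1|3)=+1, (1|3)=+1; (−1)^{7·1·1}·(+1)^1·(+1)^7 = -1.
v=2: v_2(a)=2, v_2(b)=0; units ≡ 5, 5 (mod 8); ε·ε+αω+βω = 0·0+2·1+0·1 ≡ 0  ⇒  (a,b)_2 = +1.
v=19: a=19^5·(≡15), b=19^2·(≡1) mod 19; (15|19)=-1, (1|19)=+1; (−1)^{5·2·9}·(-1)^2·(+1)^5 = +1.
v=41: a=41^3·(≡5), b=41^1·(≡12) mod 41; (5|41)=+1, (12|41)=-1; (−1)^{3·1·20}·(+1)^1·(-1)^3 = -1.
v=5: a=5^2·(≡1), b=5^1·(≡4) mod 5; (1|5)=+1, (4|5)=+1; (−1)^{2·1·2}·(+1)^1·(+1)^2 = +1.
v=7: a=7^6·(≡3), b=7^2·(≡2) mod 7; (3|7)=-1, (2|7)=+1; (−1)^{6·2·3}·(-1)^2·(+1)^6 = +1.
|Ram(-2680539, 705405)| = 2, even; anisotropic at {3, 41}.

[3, 41]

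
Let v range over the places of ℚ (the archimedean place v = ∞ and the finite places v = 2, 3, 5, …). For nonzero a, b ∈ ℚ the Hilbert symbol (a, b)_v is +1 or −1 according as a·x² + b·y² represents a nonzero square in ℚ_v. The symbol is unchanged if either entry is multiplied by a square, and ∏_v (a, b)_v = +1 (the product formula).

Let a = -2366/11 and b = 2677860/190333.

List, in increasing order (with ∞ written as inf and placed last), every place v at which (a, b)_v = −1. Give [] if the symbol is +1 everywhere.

Mod squares: a ≡ -154, b ≡ 107445. Check v ∈ {∞, 2, 3, 5, 7, 11, 13, 19, 29}.
v=5: a=5^0·(≡4), b=5^1·(≡4) mod 5; (4|5)=+1, (4|5)=+1; (−1)^{0·1·2}·(+1)^1·(+1)^0 = +1.
v=3: a=3^0·(≡2), b=3^5·(≡1) mod 3; (2|3)=-1, (1|3)=+1; (−1)^{0·5·1}·(-1)^5·(+1)^0 = -1.
v=29: a=29^0·(≡9), b=29^1·(≡20) mod 29; (9|29)=+1, (20|29)=+1; (−1)^{0·1·14}·(+1)^1·(+1)^0 = +1.
v=∞: -154 < 0 and 107445 > 0  ⇒  (a,b)_∞ = +1.
v=19: a=19^0·(≡6), b=19^1·(≡15) mod 19; (6|19)=+1, (15|19)=-1; (−1)^{0·1·9}·(+1)^1·(-1)^0 = +1.
v=2: v_2(a)=1, v_2(b)=2; units ≡ 3, 5 (mod 8); ε·ε+αω+βω = 1·0+1·1+2·1 ≡ 1  ⇒  (a,b)_2 = -1.
v=11: a=11^-1·(≡10), b=11^-4·(≡10) mod 11; (10|11)=-1, (10|11)=-1; (−1)^{-1·-4·5}·(-1)^-4·(-1)^-1 = -1.
v=13: a=13^2·(≡7), b=13^-1·(≡1) mod 13; (7|13)=-1, (1|13)=+1; (−1)^{2·-1·6}·(-1)^-1·(+1)^2 = -1.
v=7: a=7^1·(≡3), b=7^0·(≡1) mod 7; (3|7)=-1, (1|7)=+1; (−1)^{1·0·3}·(-1)^0·(+1)^1 = +1.
(-154, 107445 / ℚ) ramifies at {2, 3, 11, 13}: a division algebra.

[2, 3, 11, 13]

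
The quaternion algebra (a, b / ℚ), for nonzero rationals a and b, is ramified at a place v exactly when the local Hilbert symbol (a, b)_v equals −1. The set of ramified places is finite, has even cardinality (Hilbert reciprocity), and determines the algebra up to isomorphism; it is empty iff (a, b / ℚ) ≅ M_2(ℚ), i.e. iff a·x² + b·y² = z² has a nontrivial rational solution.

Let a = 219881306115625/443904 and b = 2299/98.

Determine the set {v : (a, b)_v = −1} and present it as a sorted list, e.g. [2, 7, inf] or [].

[2, 3, 5, 7]

Mod squares: a ≡ 2310, b ≡ 38. Check v ∈ {∞, 2, 3, 5, 7, 11, 17, 19, 37, 43}.
v=7: a=7^1·(≡4), b=7^-2·(≡5) mod 7; (4|7)=+1, (5|7)=-1; (−1)^{1·-2·3}·(+1)^-2·(-1)^1 = -1.
v=∞: 2310 > 0 and 38 > 0  ⇒  (a,b)_∞ = +1.
v=17: a=17^-2·(≡2), b=17^0·(≡16) mod 17; (2|17)=+1, (16|17)=+1; (−1)^{-2·0·8}·(+1)^0·(+1)^-2 = +1.
v=3: a=3^-1·(≡2), b=3^0·(≡2) mod 3; (2|3)=-1, (2|3)=-1; (−1)^{-1·0·1}·(-1)^0·(-1)^-1 = -1.
v=5: a=5^5·(≡3), b=5^0·(≡3) mod 5; (3|5)=-1, (3|5)=-1; (−1)^{5·0·2}·(-1)^0·(-1)^5 = -1.
v=43: a=43^2·(≡41), b=43^0·(≡16) mod 43; (41|43)=+1, (16|43)=+1; (−1)^{2·0·21}·(+1)^0·(+1)^2 = +1.
v=11: a=11^1·(≡4), b=11^2·(≡3) mod 11; (4|11)=+1, (3|11)=+1; (−1)^{1·2·5}·(+1)^2·(+1)^1 = +1.
v=2: v_2(a)=-9, v_2(b)=-1; units ≡ 3, 3 (mod 8); ε·ε+αω+βω = 1·1+-9·1+-1·1 ≡ 1  ⇒  (a,b)_2 = -1.
v=19: a=19^2·(≡5), b=19^1·(≡15) mod 19; (5|19)=+1, (15|19)=-1; (−1)^{2·1·9}·(+1)^1·(-1)^2 = +1.
v=37: a=37^2·(≡1), b=37^0·(≡11) mod 37; (1|37)=+1, (11|37)=+1; (−1)^{2·0·18}·(+1)^0·(+1)^2 = +1.
|Ram(2310, 38)| = 4, even; anisotropic at {2, 3, 5, 7}.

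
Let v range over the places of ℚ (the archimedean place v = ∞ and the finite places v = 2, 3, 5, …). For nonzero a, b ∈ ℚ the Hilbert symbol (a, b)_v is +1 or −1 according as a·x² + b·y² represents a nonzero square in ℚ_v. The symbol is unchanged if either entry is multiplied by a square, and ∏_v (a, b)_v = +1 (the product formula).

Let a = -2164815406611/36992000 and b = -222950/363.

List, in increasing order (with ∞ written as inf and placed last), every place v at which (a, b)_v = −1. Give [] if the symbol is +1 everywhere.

[41, inf]

(a, b) ≡ (-1084655, -546) mod (ℚ^×)²; places V = {2, 3, 5, 7, 11, 13, 17, 37, 41, ∞}.
(a,b)_11: α=1, u≡8; β=-2, v≡3 (mod 11); (8|11)=-1, (3|11)=+1; sign (−1)^0·-1^-2·+1^1 = +1.
(a,b)_2: α=-10, β=1; u≡1, v≡7 (mod 8); ε(u)ε(v)=0·1, αω(v)=-10·0, βω(u)=1·0; sum ≡ 0  ⇒  +1.
(a,b)_3: α=10, u≡1; β=-1, v≡1 (mod 3); (1|3)=+1, (1|3)=+1; sign (−1)^0·+1^-1·+1^10 = +1.
(a,b)_13: α=3, u≡9; β=1, v≡3 (mod 13); (9|13)=+1, (3|13)=+1; sign (−1)^0·+1^1·+1^3 = +1.
(a,b)_17: α=-2, u≡15; β=0, v≡15 (mod 17); (15|17)=+1, (15|17)=+1; sign (−1)^0·+1^0·+1^-2 = +1.
(a,b)_∞: sgn(-1084655)=−, sgn(-546)=−, so -1.
(a,b)_37: α=1, u≡28; β=0, v≡30 (mod 37); (28|37)=+1, (30|37)=+1; sign (−1)^0·+1^0·+1^1 = +1.
(a,b)_7: α=0, u≡1; β=3, v≡6 (mod 7); (1|7)=+1, (6|7)=-1; sign (−1)^0·+1^3·-1^0 = +1.
(a,b)_41: α=1, u≡2; β=0, v≡26 (mod 41); (2|41)=+1, (26|41)=-1; sign (−1)^0·+1^0·-1^1 = -1.
(a,b)_5: α=-3, u≡4; β=2, v≡4 (mod 5); (4|5)=+1, (4|5)=+1; sign (−1)^0·+1^2·+1^-3 = +1.
(-1084655, -546 / ℚ) ramifies at {41, ∞}: a division algebra.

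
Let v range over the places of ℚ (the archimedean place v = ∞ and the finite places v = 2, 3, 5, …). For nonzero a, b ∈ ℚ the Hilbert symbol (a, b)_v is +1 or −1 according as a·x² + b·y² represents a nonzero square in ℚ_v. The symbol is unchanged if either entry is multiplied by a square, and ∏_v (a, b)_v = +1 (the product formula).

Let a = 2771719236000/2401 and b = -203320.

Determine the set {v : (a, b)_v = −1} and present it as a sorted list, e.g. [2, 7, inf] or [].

[2, 5, 13, 17]

(a, b) ≡ (32890, -50830) mod (ℚ^×)²; places V = {2, 3, 5, 7, 11, 13, 17, 23, ∞}.
(a,b)_7: α=-4, u≡1; β=0, v≡2 (mod 7); (1|7)=+1, (2|7)=+1; sign (−1)^0·+1^0·+1^-4 = +1.
(a,b)_∞: sgn(32890)=+, sgn(-50830)=−, so +1.
(a,b)_3: α=6, u≡1; β=0, v≡2 (mod 3); (1|3)=+1, (2|3)=-1; sign (−1)^0·+1^0·-1^6 = +1.
(a,b)_2: α=5, β=3; u≡5, v≡1 (mod 8); ε(u)ε(v)=0·0, αω(v)=5·0, βω(u)=3·1; sum ≡ 1  ⇒  -1.
(a,b)_23: α=1, u≡4; β=1, v≡15 (mod 23); (4|23)=+1, (15|23)=-1; sign (−1)^1·+1^1·-1^1 = +1.
(a,b)_17: α=2, u≡14; β=1, v≡8 (mod 17); (14|17)=-1, (8|17)=+1; sign (−1)^0·-1^1·+1^2 = -1.
(a,b)_5: α=3, u≡3; β=1, v≡1 (mod 5); (3|5)=-1, (1|5)=+1; sign (−1)^0·-1^1·+1^3 = -1.
(a,b)_13: α=1, u≡5; β=1, v≡12 (mod 13); (5|13)=-1, (12|13)=+1; sign (−1)^0·-1^1·+1^1 = -1.
(a,b)_11: α=1, u≡9; β=0, v≡4 (mod 11); (9|11)=+1, (4|11)=+1; sign (−1)^0·+1^0·+1^1 = +1.
(32890, -50830 / ℚ) ramifies at {2, 5, 13, 17}: a division algebra.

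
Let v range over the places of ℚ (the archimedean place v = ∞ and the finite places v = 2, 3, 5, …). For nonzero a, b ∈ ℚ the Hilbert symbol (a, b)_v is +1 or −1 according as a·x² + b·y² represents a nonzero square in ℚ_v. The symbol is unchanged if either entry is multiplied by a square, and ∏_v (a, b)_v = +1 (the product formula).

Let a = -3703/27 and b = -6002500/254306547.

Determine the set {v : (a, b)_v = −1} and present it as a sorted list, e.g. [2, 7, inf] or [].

[3, inf]

Mod squares: a ≡ -21, b ≡ -3. Check v ∈ {∞, 2, 3, 5, 7, 11, 23, 31}.
v=23: a=23^2·(≡4), b=23^0·(≡7) mod 23; (4|23)=+1, (7|23)=-1; (−1)^{2·0·11}·(+1)^0·(-1)^2 = +1.
v=3: a=3^-3·(≡2), b=3^-7·(≡2) mod 3; (2|3)=-1, (2|3)=-1; (−1)^{-3·-7·1}·(-1)^-7·(-1)^-3 = -1.
v=5: a=5^0·(≡1), b=5^4·(≡3) mod 5; (1|5)=+1, (3|5)=-1; (−1)^{0·4·2}·(+1)^4·(-1)^0 = +1.
v=11: a=11^0·(≡3), b=11^-2·(≡8) mod 11; (3|11)=+1, (8|11)=-1; (−1)^{0·-2·5}·(+1)^-2·(-1)^0 = +1.
v=∞: -21 < 0 and -3 < 0  ⇒  (a,b)_∞ = -1.
v=2: v_2(a)=0, v_2(b)=2; units ≡ 3, 5 (mod 8); ε·ε+αω+βω = 1·0+0·1+2·1 ≡ 0  ⇒  (a,b)_2 = +1.
v=31: a=31^0·(≡19), b=31^-2·(≡14) mod 31; (19|31)=+1, (14|31)=+1; (−1)^{0·-2·15}·(+1)^-2·(+1)^0 = +1.
v=7: a=7^1·(≡4), b=7^4·(≡4) mod 7; (4|7)=+1, (4|7)=+1; (−1)^{1·4·3}·(+1)^4·(+1)^1 = +1.
(-21, -3 / ℚ) ramifies at {3, ∞}: a division algebra.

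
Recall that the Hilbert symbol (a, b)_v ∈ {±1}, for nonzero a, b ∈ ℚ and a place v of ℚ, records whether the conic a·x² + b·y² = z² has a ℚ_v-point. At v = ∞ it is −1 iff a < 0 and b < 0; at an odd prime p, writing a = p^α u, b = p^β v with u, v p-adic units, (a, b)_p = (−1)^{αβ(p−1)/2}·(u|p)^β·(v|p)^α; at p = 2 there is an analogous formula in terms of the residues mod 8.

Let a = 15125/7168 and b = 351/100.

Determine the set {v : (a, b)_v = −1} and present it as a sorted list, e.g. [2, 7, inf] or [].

Mod squares: a ≡ 35, b ≡ 39. Check v ∈ {∞, 2, 3, 5, 7, 11, 13}.
v=3: a=3^0·(≡2), b=3^3·(≡1) mod 3; (2|3)=-1, (1|3)=+1; (−1)^{0·3·1}·(-1)^3·(+1)^0 = -1.
v=2: v_2(a)=-10, v_2(b)=-2; units ≡ 3, 7 (mod 8); ε·ε+αω+βω = 1·1+-10·0+-2·1 ≡ 1  ⇒  (a,b)_2 = -1.
v=11: a=11^2·(≡10), b=11^0·(≡10) mod 11; (10|11)=-1, (10|11)=-1; (−1)^{2·0·5}·(-1)^0·(-1)^2 = +1.
v=7: a=7^-1·(≡6), b=7^0·(≡4) mod 7; (6|7)=-1, (4|7)=+1; (−1)^{-1·0·3}·(-1)^0·(+1)^-1 = +1.
v=5: a=5^3·(≡2), b=5^-2·(≡4) mod 5; (2|5)=-1, (4|5)=+1; (−1)^{3·-2·2}·(-1)^-2·(+1)^3 = +1.
v=13: a=13^0·(≡9), b=13^1·(≡3) mod 13; (9|13)=+1, (3|13)=+1; (−1)^{0·1·6}·(+1)^1·(+1)^0 = +1.
v=∞: 35 > 0 and 39 > 0  ⇒  (a,b)_∞ = +1.
Ram(35, 39) = {2, 3}; no ℚ_2-point on the conic.

[2, 3]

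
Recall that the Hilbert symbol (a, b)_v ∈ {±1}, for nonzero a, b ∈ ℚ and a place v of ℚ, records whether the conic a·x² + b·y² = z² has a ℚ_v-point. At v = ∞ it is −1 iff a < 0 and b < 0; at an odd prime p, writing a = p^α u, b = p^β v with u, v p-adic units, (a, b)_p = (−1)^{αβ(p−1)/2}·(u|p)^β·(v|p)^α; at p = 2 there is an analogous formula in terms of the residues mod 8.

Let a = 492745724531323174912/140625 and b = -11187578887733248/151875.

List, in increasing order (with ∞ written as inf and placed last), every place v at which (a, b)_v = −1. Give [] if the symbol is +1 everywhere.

Mod squares: a ≡ 2002, b ≡ -66. Check v ∈ {∞, 2, 3, 5, 7, 11, 13}.
v=7: a=7^3·(≡3), b=7^2·(≡2) mod 7; (3|7)=-1, (2|7)=+1; (−1)^{3·2·3}·(-1)^2·(+1)^3 = +1.
v=5: a=5^-6·(≡3), b=5^-4·(≡4) mod 5; (3|5)=-1, (4|5)=+1; (−1)^{-6·-4·2}·(-1)^-4·(+1)^-6 = +1.
v=11: a=11^7·(≡6), b=11^5·(≡3) mod 11; (6|11)=-1, (3|11)=+1; (−1)^{7·5·5}·(-1)^5·(+1)^7 = +1.
v=2: v_2(a)=25, v_2(b)=23; units ≡ 1, 7 (mod 8); ε·ε+αω+βω = 0·1+25·0+23·0 ≡ 0  ⇒  (a,b)_2 = +1.
v=∞: 2002 > 0 and -66 < 0  ⇒  (a,b)_∞ = +1.
v=13: a=13^3·(≡5), b=13^2·(≡12) mod 13; (5|13)=-1, (12|13)=+1; (−1)^{3·2·6}·(-1)^2·(+1)^3 = +1.
v=3: a=3^-2·(≡1), b=3^-5·(≡2) mod 3; (1|3)=+1, (2|3)=-1; (−1)^{-2·-5·1}·(+1)^-5·(-1)^-2 = +1.
Every local symbol is +1, so the conic 2002·x² + -66·y² = z² has ℚ_v-points for all v and hence a ℚ-point; (a, b / ℚ) ≅ M_2(ℚ).

[]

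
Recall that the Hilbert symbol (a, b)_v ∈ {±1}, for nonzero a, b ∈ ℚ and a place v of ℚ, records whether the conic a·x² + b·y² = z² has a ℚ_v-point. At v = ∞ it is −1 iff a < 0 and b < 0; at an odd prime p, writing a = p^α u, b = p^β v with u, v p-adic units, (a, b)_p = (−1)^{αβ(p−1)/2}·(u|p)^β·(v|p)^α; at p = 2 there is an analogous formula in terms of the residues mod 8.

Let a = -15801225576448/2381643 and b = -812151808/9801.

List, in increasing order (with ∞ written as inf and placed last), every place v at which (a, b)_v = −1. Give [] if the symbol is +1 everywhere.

Mod squares: a ≡ -741, b ≡ -13. Check v ∈ {∞, 2, 3, 11, 13, 19}.
v=11: a=11^-2·(≡10), b=11^-2·(≡4) mod 11; (10|11)=-1, (4|11)=+1; (−1)^{-2·-2·5}·(-1)^-2·(+1)^-2 = +1.
v=3: a=3^-9·(≡2), b=3^-4·(≡2) mod 3; (2|3)=-1, (2|3)=-1; (−1)^{-9·-4·1}·(-1)^-4·(-1)^-9 = -1.
v=∞: -741 < 0 and -13 < 0  ⇒  (a,b)_∞ = -1.
v=13: a=13^3·(≡8), b=13^3·(≡9) mod 13; (8|13)=-1, (9|13)=+1; (−1)^{3·3·6}·(-1)^3·(+1)^3 = -1.
v=2: v_2(a)=20, v_2(b)=10; units ≡ 3, 3 (mod 8); ε·ε+αω+βω = 1·1+20·1+10·1 ≡ 1  ⇒  (a,b)_2 = -1.
v=19: a=19^3·(≡15), b=19^2·(≡11) mod 19; (15|19)=-1, (11|19)=+1; (−1)^{3·2·9}·(-1)^2·(+1)^3 = +1.
Ram(-741, -13) = {2, 3, 13, ∞}; no ℚ_2-point on the conic.

[2, 3, 13, inf]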